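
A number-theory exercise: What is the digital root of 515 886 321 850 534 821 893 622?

5+1+5+8+8+6+3+2+1+8+5+0+5+3+4+8+2+1+8+9+3+6+2+2 = 105
1+0+5 = 6

6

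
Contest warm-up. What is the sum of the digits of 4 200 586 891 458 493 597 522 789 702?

139

4+2+0+0+5+8+6+8+9+1+4+5+8+4+9+3+5+9+7+5+2+2+7+8+9+7+0+2 = 139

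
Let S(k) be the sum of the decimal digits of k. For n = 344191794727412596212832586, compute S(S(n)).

First digit sum: 122.
1+2+2 = 5.

5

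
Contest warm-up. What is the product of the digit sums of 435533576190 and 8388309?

S(435533576190) = 4+3+5+5+3+3+5+7+6+1+9+0 = 51.
S(8388309) = 8+3+8+8+3+0+9 = 39.
51 · 39 = 1989.

1989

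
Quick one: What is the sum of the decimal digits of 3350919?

30

3+3+5+0+9+1+9 = 30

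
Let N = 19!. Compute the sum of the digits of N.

45

19! = 121645100408832000
Sum of its 18 digits: 45.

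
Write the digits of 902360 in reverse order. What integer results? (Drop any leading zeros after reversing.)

Reversing 902360 gives 63209.

63209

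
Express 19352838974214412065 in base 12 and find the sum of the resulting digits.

19352838974214412065 in base 12 is 88813181AB1182A2A9.
Digit sum: 8+8+8+1+3+1+8+1+10+11+1+1+8+2+10+2+10+9 = 102.

102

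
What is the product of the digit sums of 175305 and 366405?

S(175305) = 1+7+5+3+0+5 = 21.
S(366405) = 3+6+6+4+0+5 = 24.
21 · 24 = 504.

504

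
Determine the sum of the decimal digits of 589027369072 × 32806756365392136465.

135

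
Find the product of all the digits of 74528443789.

54190080

7×4×5×2×8×4×4×3×7×8×9 = 54190080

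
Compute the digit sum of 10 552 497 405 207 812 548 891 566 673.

130

1+0+5+5+2+4+9+7+4+0+5+2+0+7+8+1+2+5+4+8+8+9+1+5+6+6+6+7+3 = 130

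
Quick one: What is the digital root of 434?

2

4+3+4 = 11
1+1 = 2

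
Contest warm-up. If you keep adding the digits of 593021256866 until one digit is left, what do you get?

8

5+9+3+0+2+1+2+5+6+8+6+6 = 53
5+3 = 8
(Equivalently, 593021256866 mod 9 = 8.)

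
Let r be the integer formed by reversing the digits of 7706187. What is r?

7816077

Reversing 7706187 gives 7816077.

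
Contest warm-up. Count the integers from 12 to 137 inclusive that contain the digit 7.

22

The integers in [12, 137] that contain the digit 7: 17, 27, 37, 47, 57, 67, …, 127, 137.
22 qualify.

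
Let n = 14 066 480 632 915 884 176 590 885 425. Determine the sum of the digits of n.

1+4+0+6+6+4+8+0+6+3+2+9+1+5+8+8+4+1+7+6+5+9+0+8+8+5+4+2+5 = 135

135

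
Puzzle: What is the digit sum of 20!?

54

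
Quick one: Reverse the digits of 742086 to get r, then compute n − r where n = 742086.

61839

Reverse of 742086 is 680247.
742086 − 680247 = 61839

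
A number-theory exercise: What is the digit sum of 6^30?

117

6^30 = 221073919720733357899776
Sum of its 24 digits: 117.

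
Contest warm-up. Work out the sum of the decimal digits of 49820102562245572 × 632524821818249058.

49820102562245572 × 632524821818249058 = 31512451496151273778363437653671176
Sum of its 35 digits: 150.

150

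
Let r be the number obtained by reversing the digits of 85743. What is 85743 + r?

120501

Reverse of 85743 is 34758.
85743 + 34758 = 120501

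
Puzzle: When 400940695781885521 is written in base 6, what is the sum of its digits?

400940695781885521 in base 6 is 30135453404513031240401.
Digit sum: 3+0+1+3+5+4+5+3+4+0+4+5+1+3+0+3+1+2+4+0+4+0+1 = 56.

56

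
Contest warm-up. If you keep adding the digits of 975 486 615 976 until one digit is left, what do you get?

9+7+5+4+8+6+6+1+5+9+7+6 = 73
7+3 = 10
1+0 = 1
(Equivalently, 975 486 615 976 mod 9 = 1.)

1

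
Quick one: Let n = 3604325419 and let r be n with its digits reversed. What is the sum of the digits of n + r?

Reversal of 3604325419 is 9145234063; 3604325419 + 9145234063 = 12749559482.
Digit sum of 12749559482: 1+2+7+4+9+5+5+9+4+8+2 = 56.

56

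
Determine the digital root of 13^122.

7

The digital root of n equals n mod 9 (or 9 when 9 | n), so we need 13^122 mod 9.
13^122 ≡ 7 (mod 9), so the digital root is 7.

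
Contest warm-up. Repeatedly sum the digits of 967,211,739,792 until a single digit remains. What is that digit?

9

9+6+7+2+1+1+7+3+9+7+9+2 = 63
6+3 = 9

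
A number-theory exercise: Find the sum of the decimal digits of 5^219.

5^219 = 1186945968219974843434155283695244644277620729202493120784972498853626028830601394879139866471426700011628454123520370888655861563165672123432159423828125
Sum of its 154 digits: 683.

683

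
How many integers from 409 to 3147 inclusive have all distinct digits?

1508

The integers in [409, 3147] that have all distinct digits: 409, 410, 412, 413, 415, 416, …, 3146, 3147.
1508 qualify.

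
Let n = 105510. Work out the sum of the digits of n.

1+0+5+5+1+0 = 12

12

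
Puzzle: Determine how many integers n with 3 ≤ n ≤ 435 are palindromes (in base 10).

The integers in [3, 435] that are palindromes (in base 10): 3, 4, 5, 6, 7, 8, …, 424, 434.
50 qualify.

50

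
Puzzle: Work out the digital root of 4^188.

The digital root of n equals n mod 9 (or 9 when 9 | n), so we need 4^188 mod 9.
4^188 ≡ 7 (mod 9), so the digital root is 7.

7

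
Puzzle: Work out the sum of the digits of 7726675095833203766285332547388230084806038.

7+7+2+6+6+7+5+0+9+5+8+3+3+2+0+3+7+6+6+2+8+5+3+3+2+5+4+7+3+8+8+2+3+0+0+8+4+8+0+6+0+3+8 = 192

192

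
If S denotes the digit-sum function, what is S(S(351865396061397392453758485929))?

First digit sum: 155.
1+5+5 = 11.

11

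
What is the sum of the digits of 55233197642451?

57

5+5+2+3+3+1+9+7+6+4+2+4+5+1 = 57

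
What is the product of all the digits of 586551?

5×8×6×5×5×1 = 6000

6000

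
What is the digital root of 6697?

6+6+9+7 = 28
2+8 = 10
1+0 = 1
(Equivalently, 6697 mod 9 = 1.)

1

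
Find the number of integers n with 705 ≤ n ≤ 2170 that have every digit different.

The integers in [705, 2170] that have every digit different: 705, 706, 708, 709, 710, 712, …, 2169, 2170.
808 qualify.

808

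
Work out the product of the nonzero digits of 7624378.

56448

7×6×2×4×3×7×8 = 56448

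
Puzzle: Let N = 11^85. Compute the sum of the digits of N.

11^85 = 32989690295920386835890134305346271024600891770176817346352641662914097799127234258677851
Sum of its 89 digits: 407.

407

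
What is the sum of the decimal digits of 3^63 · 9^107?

3^63 · 9^107 = 1454077510067338869372316944847370699315973030897976908309312512336980481738317971337352174999857054574561953999845406588476984323763
Sum of its 133 digits: 657.

657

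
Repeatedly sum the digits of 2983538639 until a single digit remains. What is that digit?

2

2+9+8+3+5+3+8+6+3+9 = 56
5+6 = 11
1+1 = 2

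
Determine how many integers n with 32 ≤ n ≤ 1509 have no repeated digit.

940

The integers in [32, 1509] that have no repeated digit: 32, 34, 35, 36, 37, 38, …, 1508, 1509.
940 qualify.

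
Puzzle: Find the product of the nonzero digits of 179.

1×7×9 = 63

63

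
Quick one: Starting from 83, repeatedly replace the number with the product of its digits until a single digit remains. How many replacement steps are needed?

83 → 24 → 8 (2 steps)

2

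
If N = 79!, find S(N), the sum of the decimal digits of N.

79! = 894618213078297528685144171539831652069808216779571907213868063227837990693501860533361810841010176000000000000000000
Sum of its 117 digits: 441.

441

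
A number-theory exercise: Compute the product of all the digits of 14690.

0

1×4×6×9×0 = 0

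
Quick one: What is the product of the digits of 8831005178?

8×8×3×1×0×0×5×1×7×8 = 0

0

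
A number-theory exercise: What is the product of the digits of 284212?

256

2×8×4×2×1×2 = 256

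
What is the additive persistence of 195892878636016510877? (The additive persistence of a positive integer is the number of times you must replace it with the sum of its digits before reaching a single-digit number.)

2

195892878636016510877 → 107 → 8 (2 steps)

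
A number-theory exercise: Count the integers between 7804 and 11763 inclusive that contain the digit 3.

The integers in [7804, 11763] that contain the digit 3: 7813, 7823, 7830, 7831, 7832, 7833, …, 11753, 11763.
1080 qualify.

1080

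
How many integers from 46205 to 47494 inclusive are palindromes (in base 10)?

13

The integers in [46205, 47494] that are palindromes (in base 10): 46264, 46364, 46464, 46564, 46664, 46764, …, 47374, 47474.
13 qualify.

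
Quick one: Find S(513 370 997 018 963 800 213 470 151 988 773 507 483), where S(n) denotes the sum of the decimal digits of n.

5+1+3+3+7+0+9+9+7+0+1+8+9+6+3+8+0+0+2+1+3+4+7+0+1+5+1+9+8+8+7+7+3+5+0+7+4+8+3 = 172

172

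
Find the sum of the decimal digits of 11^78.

361

11^78 = 1692892739326831320764318961708001178036611459414853872137348292520966629744627081
Sum of its 82 digits: 361.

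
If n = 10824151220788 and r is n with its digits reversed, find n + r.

99526366363589

Reverse of 10824151220788 is 88702215142801.
10824151220788 + 88702215142801 = 99526366363589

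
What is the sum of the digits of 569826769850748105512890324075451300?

155

5+6+9+8+2+6+7+6+9+8+5+0+7+4+8+1+0+5+5+1+2+8+9+0+3+2+4+0+7+5+4+5+1+3+0+0 = 155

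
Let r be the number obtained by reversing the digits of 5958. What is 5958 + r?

Reverse of 5958 is 8595.
5958 + 8595 = 14553

14553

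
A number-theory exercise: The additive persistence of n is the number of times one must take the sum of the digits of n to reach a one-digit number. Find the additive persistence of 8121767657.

2

8121767657 → 50 → 5 (2 steps)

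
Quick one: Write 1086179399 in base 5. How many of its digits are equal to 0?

1086179399 in base 5 is 4211030220044.
The digit 0 appears 4 times.

4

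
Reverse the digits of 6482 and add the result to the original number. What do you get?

9328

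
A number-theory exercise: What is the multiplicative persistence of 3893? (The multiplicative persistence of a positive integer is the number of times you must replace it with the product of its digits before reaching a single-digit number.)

3893 → 648 → 192 → 18 → 8 (4 steps)

4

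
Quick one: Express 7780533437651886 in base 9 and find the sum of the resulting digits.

7780533437651886 in base 9 is 41708521687205060.
Digit sum: 4+1+7+0+8+5+2+1+6+8+7+2+0+5+0+6+0 = 62.

62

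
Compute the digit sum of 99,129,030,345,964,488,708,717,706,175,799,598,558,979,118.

240

9+9+1+2+9+0+3+0+3+4+5+9+6+4+4+8+8+7+0+8+7+1+7+7+0+6+1+7+5+7+9+9+5+9+8+5+5+8+9+7+9+1+1+8 = 240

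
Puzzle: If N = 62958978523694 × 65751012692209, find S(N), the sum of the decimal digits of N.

128

62958978523694 × 65751012692209 = 4139616595999918043235700046
Sum of its 28 digits: 128.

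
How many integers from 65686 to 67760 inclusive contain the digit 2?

The integers in [65686, 67760] that contain the digit 2: 65692, 65702, 65712, 65720, 65721, 65722, …, 67742, 67752.
558 qualify.

558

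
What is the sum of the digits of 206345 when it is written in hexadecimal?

20

206345 in base 16 is 32609.
Digit sum: 3+2+6+0+9 = 20.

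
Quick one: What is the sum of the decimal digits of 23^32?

169

23^32 = 37608910510519071039902074217516707306379521
Sum of its 44 digits: 169.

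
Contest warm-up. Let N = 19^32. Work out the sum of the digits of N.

19^32 = 83198449060887472631428936505541918917761
Sum of its 41 digits: 199.

199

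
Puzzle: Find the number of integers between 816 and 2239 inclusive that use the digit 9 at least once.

431

The integers in [816, 2239] that use the digit 9 at least once: 819, 829, 839, 849, 859, 869, …, 2229, 2239.
431 qualify.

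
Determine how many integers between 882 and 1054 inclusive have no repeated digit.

The integers in [882, 1054] that have no repeated digit: 890, 891, 892, 893, 894, 895, …, 1053, 1054.
104 qualify.

104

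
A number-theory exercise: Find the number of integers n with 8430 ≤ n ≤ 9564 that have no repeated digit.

The integers in [8430, 9564] that have no repeated digit: 8430, 8431, 8432, 8435, 8436, 8437, …, 9563, 9564.
579 qualify.

579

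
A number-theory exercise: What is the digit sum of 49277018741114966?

77

4+9+2+7+7+0+1+8+7+4+1+1+1+4+9+6+6 = 77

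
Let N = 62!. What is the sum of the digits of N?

306

62! = 31469973260387937525653122354950764088012280797258232192163168247821107200000000000000
Sum of its 86 digits: 306.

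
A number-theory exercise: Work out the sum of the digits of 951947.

35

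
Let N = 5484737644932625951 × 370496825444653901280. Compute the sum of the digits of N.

162

5484737644932625951 × 370496825444653901280 = 2032077885844325245074677126867120117280
Sum of its 40 digits: 162.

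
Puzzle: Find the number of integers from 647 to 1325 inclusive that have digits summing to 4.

The integers in [647, 1325] that have digits summing to 4: 1003, 1012, 1021, 1030, 1102, 1111, 1120, 1201, 1210, 1300.
10 qualify.

10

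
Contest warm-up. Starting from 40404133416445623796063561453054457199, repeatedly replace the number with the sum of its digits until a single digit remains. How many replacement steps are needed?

40404133416445623796063561453054457199 → 153 → 9 (2 steps)

2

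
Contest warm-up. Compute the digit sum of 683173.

28

6+8+3+1+7+3 = 28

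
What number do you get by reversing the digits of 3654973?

3794563

Reversing 3654973 gives 3794563.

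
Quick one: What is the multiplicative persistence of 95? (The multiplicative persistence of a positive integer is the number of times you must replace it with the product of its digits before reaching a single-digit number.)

95 → 45 → 20 → 0 (3 steps)

3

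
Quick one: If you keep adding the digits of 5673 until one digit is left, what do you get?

5+6+7+3 = 21
2+1 = 3
(Equivalently, 5673 mod 9 = 3.)

3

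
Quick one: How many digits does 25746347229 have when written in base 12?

25746347229 in base 12 is 4BA64965B9, which has 10 digits.

10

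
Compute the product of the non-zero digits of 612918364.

62208

6×1×2×9×1×8×3×6×4 = 62208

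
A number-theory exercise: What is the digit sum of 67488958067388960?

102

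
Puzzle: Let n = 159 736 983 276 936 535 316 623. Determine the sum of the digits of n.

118

1+5+9+7+3+6+9+8+3+2+7+6+9+3+6+5+3+5+3+1+6+6+2+3 = 118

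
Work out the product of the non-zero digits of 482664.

9216

4×8×2×6×6×4 = 9216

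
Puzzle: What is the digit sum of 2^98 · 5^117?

2^98 · 5^117 = 1907348632812500000000000000000000000000000000000000000000000000000000000000000000000000000000000000000000000000
Sum of its 112 digits: 59.

59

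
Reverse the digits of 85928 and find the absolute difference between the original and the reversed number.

Reverse of 85928 is 82958.
|85928 − 82958| = 2970

2970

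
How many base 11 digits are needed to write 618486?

6

618486 in base 11 is 392750, which has 6 digits.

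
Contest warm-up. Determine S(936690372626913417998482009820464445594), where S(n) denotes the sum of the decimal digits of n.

9+3+6+6+9+0+3+7+2+6+2+6+9+1+3+4+1+7+9+9+8+4+8+2+0+0+9+8+2+0+4+6+4+4+4+5+5+9+4 = 188

188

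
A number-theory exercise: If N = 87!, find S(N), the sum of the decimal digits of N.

87! = 2107757298379527717213600518699389595229783738061356212322972511214654115727593174080683423236414793504734471782400000000000000000000
Sum of its 133 digits: 495.

495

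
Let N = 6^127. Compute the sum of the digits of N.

6^127 = 668665319091271746677508897950407302115067081290302037659288603775909287209809541423693537042497536
Sum of its 99 digits: 450.

450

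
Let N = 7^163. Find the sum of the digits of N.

628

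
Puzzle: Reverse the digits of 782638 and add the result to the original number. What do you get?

1618925

Reverse of 782638 is 836287.
782638 + 836287 = 1618925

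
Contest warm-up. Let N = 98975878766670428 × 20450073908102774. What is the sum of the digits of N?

98975878766670428 × 20450073908102774 = 2024064035897830286642358410567272
Sum of its 34 digits: 139.

139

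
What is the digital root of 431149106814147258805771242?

6

4+3+1+1+4+9+1+0+6+8+1+4+1+4+7+2+5+8+8+0+5+7+7+1+2+4+2 = 105
1+0+5 = 6
(Equivalently, 431149106814147258805771242 mod 9 = 6.)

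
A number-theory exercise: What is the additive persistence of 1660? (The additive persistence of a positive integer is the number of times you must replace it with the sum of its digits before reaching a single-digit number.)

1660 → 13 → 4 (2 steps)

2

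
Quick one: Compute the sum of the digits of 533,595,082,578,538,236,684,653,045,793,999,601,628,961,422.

221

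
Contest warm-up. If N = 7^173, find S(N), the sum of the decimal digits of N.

652

7^173 = 159206546759608485923274778120636342403616085347080257879833463236155181343755646362855420540238773332911360089945870045888871765202856202297682407
Sum of its 147 digits: 652.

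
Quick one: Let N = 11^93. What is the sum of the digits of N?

11^93 = 7071633096370052987228539828633738974356170631457211738505541698256245203345476712315048679844731
Sum of its 97 digits: 431.

431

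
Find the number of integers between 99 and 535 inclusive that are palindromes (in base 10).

45

The integers in [99, 535] that are palindromes (in base 10): 99, 101, 111, 121, 131, 141, …, 525, 535.
45 qualify.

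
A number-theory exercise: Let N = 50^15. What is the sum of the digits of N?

44

50^15 = 30517578125000000000000000
Sum of its 26 digits: 44.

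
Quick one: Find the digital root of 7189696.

1

7+1+8+9+6+9+6 = 46
4+6 = 10
1+0 = 1
(Equivalently, 7189696 mod 9 = 1.)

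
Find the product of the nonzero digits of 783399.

7×8×3×3×9×9 = 40824

40824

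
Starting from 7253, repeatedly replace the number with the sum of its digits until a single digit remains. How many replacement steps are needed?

2

7253 → 17 → 8 (2 steps)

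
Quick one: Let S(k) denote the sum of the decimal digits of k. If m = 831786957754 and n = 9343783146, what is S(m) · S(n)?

S(831786957754) = 8+3+1+7+8+6+9+5+7+7+5+4 = 70.
S(9343783146) = 9+3+4+3+7+8+3+1+4+6 = 48.
70 · 48 = 3360.

3360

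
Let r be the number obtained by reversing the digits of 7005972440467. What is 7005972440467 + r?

14646415235474

Reverse of 7005972440467 is 7640442795007.
7005972440467 + 7640442795007 = 14646415235474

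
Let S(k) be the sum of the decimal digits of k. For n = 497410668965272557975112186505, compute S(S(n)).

First digit sum: 143.
1+4+3 = 8.

8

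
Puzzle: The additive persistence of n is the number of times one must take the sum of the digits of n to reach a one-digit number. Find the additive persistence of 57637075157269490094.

3

57637075157269490094 → 96 → 15 → 6 (3 steps)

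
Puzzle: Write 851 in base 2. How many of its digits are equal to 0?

4

851 in base 2 is 1101010011.
The digit 0 appears 4 times.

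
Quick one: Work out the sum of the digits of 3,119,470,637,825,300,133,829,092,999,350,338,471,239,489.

3+1+1+9+4+7+0+6+3+7+8+2+5+3+0+0+1+3+3+8+2+9+0+9+2+9+9+9+3+5+0+3+3+8+4+7+1+2+3+9+4+8+9 = 192

192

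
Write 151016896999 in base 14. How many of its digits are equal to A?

1

151016896999 in base 14 is 744885A463.
The digit A appears 1 time.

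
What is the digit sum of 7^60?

199

7^60 = 508021860739623365322188197652216501772434524836001
Sum of its 51 digits: 199.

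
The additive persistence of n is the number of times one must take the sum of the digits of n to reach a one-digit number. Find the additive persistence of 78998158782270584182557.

2

78998158782270584182557 → 126 → 9 (2 steps)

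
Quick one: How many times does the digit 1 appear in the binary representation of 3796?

7

3796 in base 2 is 111011010100.
The digit 1 appears 7 times.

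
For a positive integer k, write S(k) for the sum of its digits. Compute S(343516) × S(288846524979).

S(343516) = 3+4+3+5+1+6 = 22.
S(288846524979) = 2+8+8+8+4+6+5+2+4+9+7+9 = 72.
22 · 72 = 1584.

1584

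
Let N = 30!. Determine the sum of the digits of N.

30! = 265252859812191058636308480000000
Sum of its 33 digits: 117.

117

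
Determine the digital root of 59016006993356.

8

5+9+0+1+6+0+0+6+9+9+3+3+5+6 = 62
6+2 = 8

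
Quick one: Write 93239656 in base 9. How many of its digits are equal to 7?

2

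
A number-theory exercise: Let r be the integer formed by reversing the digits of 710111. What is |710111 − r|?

599094

Reverse of 710111 is 111017.
|710111 − 111017| = 599094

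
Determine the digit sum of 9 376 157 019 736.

9+3+7+6+1+5+7+0+1+9+7+3+6 = 64

64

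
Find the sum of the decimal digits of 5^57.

215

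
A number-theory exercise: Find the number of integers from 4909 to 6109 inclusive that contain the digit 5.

1038

The integers in [4909, 6109] that contain the digit 5: 4915, 4925, 4935, 4945, 4950, 4951, …, 6095, 6105.
1038 qualify.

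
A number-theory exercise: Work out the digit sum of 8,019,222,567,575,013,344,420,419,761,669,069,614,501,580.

174

8+0+1+9+2+2+2+5+6+7+5+7+5+0+1+3+3+4+4+4+2+0+4+1+9+7+6+1+6+6+9+0+6+9+6+1+4+5+0+1+5+8+0 = 174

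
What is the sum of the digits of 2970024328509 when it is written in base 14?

82

2970024328509 in base 14 is A3A6DBC2177.
Digit sum: 10+3+10+6+13+11+12+2+1+7+7 = 82.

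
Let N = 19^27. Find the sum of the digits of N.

19^27 = 33600614943460448322716069311260139
Sum of its 35 digits: 127.

127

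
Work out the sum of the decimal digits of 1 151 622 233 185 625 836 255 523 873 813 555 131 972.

1+1+5+1+6+2+2+2+3+3+1+8+5+6+2+5+8+3+6+2+5+5+5+2+3+8+7+3+8+1+3+5+5+5+1+3+1+9+7+2 = 160

160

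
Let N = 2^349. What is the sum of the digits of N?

2^349 = 1146749307995035755805410447651043470398282494584140561868794419693461438044242404035009276555062843277312
Sum of its 106 digits: 452.

452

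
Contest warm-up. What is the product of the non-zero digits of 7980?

7×9×8 = 504

504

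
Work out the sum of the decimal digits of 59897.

5+9+8+9+7 = 38

38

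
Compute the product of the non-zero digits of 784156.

6720

7×8×4×1×5×6 = 6720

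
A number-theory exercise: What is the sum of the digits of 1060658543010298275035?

1+0+6+0+6+5+8+5+4+3+0+1+0+2+9+8+2+7+5+0+3+5 = 80

80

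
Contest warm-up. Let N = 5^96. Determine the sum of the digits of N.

325

5^96 = 12621774483536188886587657044524579674771302961744368076324462890625
Sum of its 68 digits: 325.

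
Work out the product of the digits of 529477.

17640

5×2×9×4×7×7 = 17640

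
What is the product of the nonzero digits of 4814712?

4×8×1×4×7×1×2 = 1792

1792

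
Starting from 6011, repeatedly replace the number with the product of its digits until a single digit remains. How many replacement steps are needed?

1

6011 → 0 (1 step)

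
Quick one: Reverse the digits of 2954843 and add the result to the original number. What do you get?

Reverse of 2954843 is 3484592.
2954843 + 3484592 = 6439435

6439435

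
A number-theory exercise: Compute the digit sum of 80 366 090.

32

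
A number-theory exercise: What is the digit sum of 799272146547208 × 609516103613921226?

144

799272146547208 × 609516103613921226 = 487169244490589261806337602237008
Sum of its 33 digits: 144.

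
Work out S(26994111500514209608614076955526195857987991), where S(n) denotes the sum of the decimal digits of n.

207

2+6+9+9+4+1+1+1+5+0+0+5+1+4+2+0+9+6+0+8+6+1+4+0+7+6+9+5+5+5+2+6+1+9+5+8+5+7+9+8+7+9+9+1 = 207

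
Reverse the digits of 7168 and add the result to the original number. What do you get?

15785

Reverse of 7168 is 8617.
7168 + 8617 = 15785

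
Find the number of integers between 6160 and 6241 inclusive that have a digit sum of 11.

4

The integers in [6160, 6241] that have a digit sum of 11: 6203, 6212, 6221, 6230.
4 qualify.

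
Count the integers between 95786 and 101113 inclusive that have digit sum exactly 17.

83

The integers in [95786, 101113] that have digit sum exactly 17: 96002, 96011, 96020, 96101, 96110, 96200, …, 101087, 101096.
83 qualify.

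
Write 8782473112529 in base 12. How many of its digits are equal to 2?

1

8782473112529 in base 12 is B9A128585A95.
The digit 2 appears 1 time.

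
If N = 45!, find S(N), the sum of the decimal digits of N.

207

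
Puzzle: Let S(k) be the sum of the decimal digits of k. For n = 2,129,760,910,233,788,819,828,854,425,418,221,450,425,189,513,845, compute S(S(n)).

First digit sum: 214.
2+1+4 = 7.

7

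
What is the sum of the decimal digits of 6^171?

594

6^171 = 11584140481641744167322906226912965188994600721815034083562321824238085464205605585338068746430569881542853321672337655366391856889856
Sum of its 134 digits: 594.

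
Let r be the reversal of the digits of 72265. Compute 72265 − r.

16038

Reverse of 72265 is 56227.
72265 − 56227 = 16038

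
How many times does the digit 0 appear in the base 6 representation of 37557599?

1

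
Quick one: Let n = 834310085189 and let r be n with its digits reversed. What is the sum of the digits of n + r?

64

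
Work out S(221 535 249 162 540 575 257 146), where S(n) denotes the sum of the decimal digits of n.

2+2+1+5+3+5+2+4+9+1+6+2+5+4+0+5+7+5+2+5+7+1+4+6 = 93

93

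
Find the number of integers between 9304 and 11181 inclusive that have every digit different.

The integers in [9304, 11181] that have every digit different: 9304, 9305, 9306, 9307, 9308, 9310, …, 10986, 10987.
670 qualify.

670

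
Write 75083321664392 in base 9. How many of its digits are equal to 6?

75083321664392 in base 9 is 324756153130125.
The digit 6 appears 1 time.

1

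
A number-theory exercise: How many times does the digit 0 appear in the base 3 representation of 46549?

46549 in base 3 is 2100212001.
The digit 0 appears 4 times.

4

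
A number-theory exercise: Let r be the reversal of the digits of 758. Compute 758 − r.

-99

Reverse of 758 is 857.
758 − 857 = -99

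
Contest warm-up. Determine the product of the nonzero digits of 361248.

1152

3×6×1×2×4×8 = 1152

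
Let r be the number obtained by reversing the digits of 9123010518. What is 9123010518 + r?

Reverse of 9123010518 is 8150103219.
9123010518 + 8150103219 = 17273113737

17273113737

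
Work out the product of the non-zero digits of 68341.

576

6×8×3×4×1 = 576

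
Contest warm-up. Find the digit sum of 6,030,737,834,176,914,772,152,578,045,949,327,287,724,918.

6+0+3+0+7+3+7+8+3+4+1+7+6+9+1+4+7+7+2+1+5+2+5+7+8+0+4+5+9+4+9+3+2+7+2+8+7+7+2+4+9+1+8 = 204

204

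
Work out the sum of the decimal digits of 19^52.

325

19^52 = 3127427491907749548018497790443751608857168317658177523074947729361
Sum of its 67 digits: 325.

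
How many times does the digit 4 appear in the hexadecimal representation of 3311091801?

1

3311091801 in base 16 is C55B4059.
The digit 4 appears 1 time.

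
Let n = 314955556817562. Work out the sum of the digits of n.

72

3+1+4+9+5+5+5+5+6+8+1+7+5+6+2 = 72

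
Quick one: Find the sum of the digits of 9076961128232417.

68

9+0+7+6+9+6+1+1+2+8+2+3+2+4+1+7 = 68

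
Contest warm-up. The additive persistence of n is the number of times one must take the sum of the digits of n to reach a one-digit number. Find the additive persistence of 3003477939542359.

3003477939542359 → 73 → 10 → 1 (3 steps)

3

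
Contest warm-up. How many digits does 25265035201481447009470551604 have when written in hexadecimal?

24

25265035201481447009470551604 in base 16 is 51A2BF4EAB1F4E8B480E9634, which has 24 digits.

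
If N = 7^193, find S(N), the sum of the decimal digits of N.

736

7^193 = 12703451175365897318074344159098934311650015299954263056027602789453769587531267039819879004386369685970332148111933820303327428371904795727910691083938320809766407
Sum of its 164 digits: 736.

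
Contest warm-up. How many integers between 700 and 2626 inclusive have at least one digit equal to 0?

535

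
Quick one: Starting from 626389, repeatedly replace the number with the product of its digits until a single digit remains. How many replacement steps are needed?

626389 → 15552 → 250 → 0 (3 steps)

3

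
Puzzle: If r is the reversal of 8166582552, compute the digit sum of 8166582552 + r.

42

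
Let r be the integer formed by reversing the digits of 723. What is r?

Reversing 723 gives 327.

327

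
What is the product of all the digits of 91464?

864

9×1×4×6×4 = 864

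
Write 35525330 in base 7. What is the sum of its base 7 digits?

35525330 in base 7 is 610650251.
Digit sum: 6+1+0+6+5+0+2+5+1 = 26.

26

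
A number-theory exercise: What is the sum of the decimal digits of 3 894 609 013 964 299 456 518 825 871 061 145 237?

171

3+8+9+4+6+0+9+0+1+3+9+6+4+2+9+9+4+5+6+5+1+8+8+2+5+8+7+1+0+6+1+1+4+5+2+3+7 = 171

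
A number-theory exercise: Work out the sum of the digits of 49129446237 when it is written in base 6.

37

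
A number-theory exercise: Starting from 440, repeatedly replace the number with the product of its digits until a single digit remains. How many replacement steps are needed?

1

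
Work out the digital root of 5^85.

5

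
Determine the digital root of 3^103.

9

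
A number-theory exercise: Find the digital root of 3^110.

9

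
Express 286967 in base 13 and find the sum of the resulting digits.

286967 in base 13 is A0805.
Digit sum: 10+0+8+0+5 = 23.

23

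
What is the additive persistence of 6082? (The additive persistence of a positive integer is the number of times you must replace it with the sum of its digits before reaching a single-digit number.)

2

6082 → 16 → 7 (2 steps)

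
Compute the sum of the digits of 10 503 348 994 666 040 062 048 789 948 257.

1+0+5+0+3+3+4+8+9+9+4+6+6+6+0+4+0+0+6+2+0+4+8+7+8+9+9+4+8+2+5+7 = 147

147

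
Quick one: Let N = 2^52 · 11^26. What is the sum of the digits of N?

2^52 · 11^26 = 5367469541424404852690720383107789494419456
Sum of its 43 digits: 199.

199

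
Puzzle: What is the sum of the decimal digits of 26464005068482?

2+6+4+6+4+0+0+5+0+6+8+4+8+2 = 55

55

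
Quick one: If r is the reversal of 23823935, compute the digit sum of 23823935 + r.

Reversal of 23823935 is 53932832; 23823935 + 53932832 = 77756767.
Digit sum of 77756767: 7+7+7+5+6+7+6+7 = 52.

52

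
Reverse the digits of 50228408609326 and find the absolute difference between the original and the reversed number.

Reverse of 50228408609326 is 62390680482205.
|50228408609326 − 62390680482205| = 12162271872879

12162271872879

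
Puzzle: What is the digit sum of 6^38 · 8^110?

648

6^38 · 8^110 = 812168392183858641267859094780419895982166884919897896786129119380580439255364049979435269100267062714553749349692504373863645184
Sum of its 129 digits: 648.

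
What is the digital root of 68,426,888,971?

6+8+4+2+6+8+8+8+9+7+1 = 67
6+7 = 13
1+3 = 4
(Equivalently, 68,426,888,971 mod 9 = 4.)

4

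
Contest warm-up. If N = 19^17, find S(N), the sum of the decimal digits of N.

118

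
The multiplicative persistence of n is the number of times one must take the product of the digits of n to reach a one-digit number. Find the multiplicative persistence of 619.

3

619 → 54 → 20 → 0 (3 steps)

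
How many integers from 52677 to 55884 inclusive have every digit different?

812

The integers in [52677, 55884] that have every digit different: 52678, 52679, 52680, 52681, 52683, 52684, …, 54986, 54987.
812 qualify.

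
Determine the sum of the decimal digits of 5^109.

5^109 = 15407439555097886824447823540679418548304813185723105561919510364532470703125
Sum of its 77 digits: 329.

329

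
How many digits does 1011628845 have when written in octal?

10

1011628845 in base 8 is 7423035455, which has 10 digits.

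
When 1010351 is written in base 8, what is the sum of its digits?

1010351 in base 8 is 3665257.
Digit sum: 3+6+6+5+2+5+7 = 34.

34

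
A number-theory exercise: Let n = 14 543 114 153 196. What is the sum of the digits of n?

1+4+5+4+3+1+1+4+1+5+3+1+9+6 = 48

48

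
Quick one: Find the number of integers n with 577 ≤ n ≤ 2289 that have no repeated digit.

922

The integers in [577, 2289] that have no repeated digit: 578, 579, 580, 581, 582, 583, …, 2197, 2198.
922 qualify.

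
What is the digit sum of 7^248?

931

7^248 = 383984703035898057096886538750417566393448282128051440095914219853331446134565615855257351266408047872388735580345723572915589527884927860451042085647353041145948635066347732326449210217261744380117586572308801
Sum of its 210 digits: 931.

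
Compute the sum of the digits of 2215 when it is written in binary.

6

2215 in base 2 is 100010100111.
Digit sum: 1+0+0+0+1+0+1+0+0+1+1+1 = 6.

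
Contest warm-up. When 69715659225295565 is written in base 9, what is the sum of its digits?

69715659225295565 in base 9 is 415538587155187578.
Digit sum: 4+1+5+5+3+8+5+8+7+1+5+5+1+8+7+5+7+8 = 93.

93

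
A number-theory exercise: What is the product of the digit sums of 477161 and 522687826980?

S(477161) = 4+7+7+1+6+1 = 26.
S(522687826980) = 5+2+2+6+8+7+8+2+6+9+8+0 = 63.
26 · 63 = 1638.

1638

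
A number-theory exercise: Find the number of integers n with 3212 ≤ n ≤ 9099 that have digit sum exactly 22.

The integers in [3212, 9099] that have digit sum exactly 22: 3289, 3298, 3379, 3388, 3397, 3469, …, 9085, 9094.
385 qualify.

385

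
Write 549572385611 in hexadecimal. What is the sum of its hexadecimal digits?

71

549572385611 in base 16 is 7FF5111B4B.
Digit sum: 7+15+15+5+1+1+1+11+4+11 = 71.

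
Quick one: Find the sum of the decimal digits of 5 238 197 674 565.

68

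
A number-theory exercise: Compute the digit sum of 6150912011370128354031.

63

6+1+5+0+9+1+2+0+1+1+3+7+0+1+2+8+3+5+4+0+3+1 = 63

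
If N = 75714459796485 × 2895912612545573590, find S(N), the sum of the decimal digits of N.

75714459796485 × 2895912612545573590 = 219262459076715674414898990831150
Sum of its 33 digits: 153.

153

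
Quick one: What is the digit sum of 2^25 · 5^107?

247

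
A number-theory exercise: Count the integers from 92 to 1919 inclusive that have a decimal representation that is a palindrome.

100

The integers in [92, 1919] that have a decimal representation that is a palindrome: 99, 101, 111, 121, 131, 141, …, 1771, 1881.
100 qualify.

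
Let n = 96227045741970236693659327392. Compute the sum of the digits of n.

9+6+2+2+7+0+4+5+7+4+1+9+7+0+2+3+6+6+9+3+6+5+9+3+2+7+3+9+2 = 138

138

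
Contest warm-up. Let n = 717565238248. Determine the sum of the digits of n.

7+1+7+5+6+5+2+3+8+2+4+8 = 58

58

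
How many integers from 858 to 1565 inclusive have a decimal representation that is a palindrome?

The integers in [858, 1565] that have a decimal representation that is a palindrome: 858, 868, 878, 888, 898, 909, …, 1441, 1551.
21 qualify.

21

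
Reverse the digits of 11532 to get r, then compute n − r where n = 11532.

Reverse of 11532 is 23511.
11532 − 23511 = -11979

-11979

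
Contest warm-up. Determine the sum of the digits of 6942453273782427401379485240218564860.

162

6+9+4+2+4+5+3+2+7+3+7+8+2+4+2+7+4+0+1+3+7+9+4+8+5+2+4+0+2+1+8+5+6+4+8+6+0 = 162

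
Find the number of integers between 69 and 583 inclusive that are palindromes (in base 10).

The integers in [69, 583] that are palindromes (in base 10): 77, 88, 99, 101, 111, 121, …, 565, 575.
51 qualify.

51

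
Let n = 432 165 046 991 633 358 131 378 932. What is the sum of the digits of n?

115

4+3+2+1+6+5+0+4+6+9+9+1+6+3+3+3+5+8+1+3+1+3+7+8+9+3+2 = 115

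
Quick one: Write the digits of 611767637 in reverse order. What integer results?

Reversing 611767637 gives 736767116.

736767116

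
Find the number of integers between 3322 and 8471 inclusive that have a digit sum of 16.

The integers in [3322, 8471] that have a digit sum of 16: 3328, 3337, 3346, 3355, 3364, 3373, …, 8431, 8440.
348 qualify.

348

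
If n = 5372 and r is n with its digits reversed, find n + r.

8107

Reverse of 5372 is 2735.
5372 + 2735 = 8107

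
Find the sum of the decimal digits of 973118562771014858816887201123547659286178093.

210

9+7+3+1+1+8+5+6+2+7+7+1+0+1+4+8+5+8+8+1+6+8+8+7+2+0+1+1+2+3+5+4+7+6+5+9+2+8+6+1+7+8+0+9+3 = 210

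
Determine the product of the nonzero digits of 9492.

9×4×9×2 = 648

648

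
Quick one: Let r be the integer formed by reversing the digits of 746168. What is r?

861647

Reversing 746168 gives 861647.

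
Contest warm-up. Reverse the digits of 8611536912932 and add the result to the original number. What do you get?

11003733264100

Reverse of 8611536912932 is 2392196351168.
8611536912932 + 2392196351168 = 11003733264100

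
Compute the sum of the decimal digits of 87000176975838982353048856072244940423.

8+7+0+0+0+1+7+6+9+7+5+8+3+8+9+8+2+3+5+3+0+4+8+8+5+6+0+7+2+2+4+4+9+4+0+4+2+3 = 171

171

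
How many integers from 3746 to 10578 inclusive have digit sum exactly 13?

The integers in [3746, 10578] that have digit sum exactly 13: 3802, 3811, 3820, 3901, 3910, 4009, …, 10561, 10570.
256 qualify.

256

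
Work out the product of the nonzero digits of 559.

5×5×9 = 225

225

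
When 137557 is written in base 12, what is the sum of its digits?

137557 in base 12 is 67731.
Digit sum: 6+7+7+3+1 = 24.

24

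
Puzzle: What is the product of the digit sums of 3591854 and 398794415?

1750

S(3591854) = 3+5+9+1+8+5+4 = 35.
S(398794415) = 3+9+8+7+9+4+4+1+5 = 50.
35 · 50 = 1750.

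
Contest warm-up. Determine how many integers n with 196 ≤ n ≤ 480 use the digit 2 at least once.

The integers in [196, 480] that use the digit 2 at least once: 200, 201, 202, 203, 204, 205, …, 462, 472.
136 qualify.

136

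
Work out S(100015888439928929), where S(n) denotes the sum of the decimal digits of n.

86

1+0+0+0+1+5+8+8+8+4+3+9+9+2+8+9+2+9 = 86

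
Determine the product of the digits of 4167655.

4×1×6×7×6×5×5 = 25200

25200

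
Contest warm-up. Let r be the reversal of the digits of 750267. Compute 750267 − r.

-11790

Reverse of 750267 is 762057.
750267 − 762057 = -11790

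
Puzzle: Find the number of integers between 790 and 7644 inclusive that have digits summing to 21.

405

The integers in [790, 7644] that have digits summing to 21: 795, 849, 858, 867, 876, 885, …, 7635, 7644.
405 qualify.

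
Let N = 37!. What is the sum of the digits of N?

37! = 13763753091226345046315979581580902400000000
Sum of its 44 digits: 153.

153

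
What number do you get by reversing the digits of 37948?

Reversing 37948 gives 84973.

84973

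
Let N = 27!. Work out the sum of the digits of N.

27! = 10888869450418352160768000000
Sum of its 29 digits: 108.

108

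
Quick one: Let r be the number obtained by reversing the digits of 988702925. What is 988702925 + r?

Reverse of 988702925 is 529207889.
988702925 + 529207889 = 1517910814

1517910814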